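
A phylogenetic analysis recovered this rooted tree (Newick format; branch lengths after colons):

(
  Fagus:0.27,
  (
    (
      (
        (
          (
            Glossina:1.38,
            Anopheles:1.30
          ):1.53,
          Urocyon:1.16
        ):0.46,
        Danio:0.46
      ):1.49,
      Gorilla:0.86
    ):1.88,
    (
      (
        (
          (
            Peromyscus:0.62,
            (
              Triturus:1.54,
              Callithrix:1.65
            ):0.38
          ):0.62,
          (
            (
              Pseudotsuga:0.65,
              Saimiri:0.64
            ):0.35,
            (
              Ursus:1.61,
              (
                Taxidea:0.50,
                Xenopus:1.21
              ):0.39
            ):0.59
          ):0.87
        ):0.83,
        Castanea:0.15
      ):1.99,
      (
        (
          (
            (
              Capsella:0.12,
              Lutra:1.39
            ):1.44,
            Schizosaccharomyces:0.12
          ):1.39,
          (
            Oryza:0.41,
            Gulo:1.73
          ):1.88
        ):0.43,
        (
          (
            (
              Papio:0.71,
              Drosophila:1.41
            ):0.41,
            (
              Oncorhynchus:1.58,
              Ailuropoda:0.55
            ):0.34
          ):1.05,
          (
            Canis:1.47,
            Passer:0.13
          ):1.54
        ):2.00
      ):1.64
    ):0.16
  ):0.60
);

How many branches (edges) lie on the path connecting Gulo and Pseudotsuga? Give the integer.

The MRCA of Gulo and Pseudotsuga is the node subtending ((((Peromyscus,(Triturus,Callithrix)),((Pseudotsuga,Saimiri),(Ursus,(Taxidea,Xenopus)))),Castanea),((((Capsella,Lutra),Schizosaccharomyces),(Oryza,Gulo)),(((Papio,Drosophila),(Oncorhynchus,Ailuropoda)),(Canis,Passer)))).
From Gulo up to that node: 4 branches. From Pseudotsuga up to the same node: 5 branches. Total: 4 + 5 = 9.

9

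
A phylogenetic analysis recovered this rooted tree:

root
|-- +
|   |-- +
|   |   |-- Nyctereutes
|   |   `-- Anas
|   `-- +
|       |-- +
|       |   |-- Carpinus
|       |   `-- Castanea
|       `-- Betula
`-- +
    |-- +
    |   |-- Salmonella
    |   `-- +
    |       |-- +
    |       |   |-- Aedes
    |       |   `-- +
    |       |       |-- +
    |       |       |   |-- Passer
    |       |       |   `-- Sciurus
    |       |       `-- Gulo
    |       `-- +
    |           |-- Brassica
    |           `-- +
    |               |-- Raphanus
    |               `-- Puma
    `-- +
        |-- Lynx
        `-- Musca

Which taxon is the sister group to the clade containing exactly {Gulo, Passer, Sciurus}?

Aedes

The clade containing exactly {Gulo, Passer, Sciurus} attaches to the tree at the node subtending (Aedes,((Passer,Sciurus),Gulo)).
The other lineage descending from that same node — the sister group — is the single tip Aedes.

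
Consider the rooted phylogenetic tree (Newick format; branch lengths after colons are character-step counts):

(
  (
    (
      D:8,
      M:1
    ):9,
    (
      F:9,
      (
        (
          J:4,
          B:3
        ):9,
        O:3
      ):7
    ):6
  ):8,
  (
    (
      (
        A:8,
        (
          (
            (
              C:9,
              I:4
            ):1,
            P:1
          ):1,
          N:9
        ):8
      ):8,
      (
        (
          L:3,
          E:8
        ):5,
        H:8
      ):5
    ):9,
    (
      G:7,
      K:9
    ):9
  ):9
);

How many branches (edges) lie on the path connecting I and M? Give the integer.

10

The MRCA of I and M is the root of the tree.
From I up to that node: 7 branches. From M up to the same node: 3 branches. Total: 7 + 3 = 10.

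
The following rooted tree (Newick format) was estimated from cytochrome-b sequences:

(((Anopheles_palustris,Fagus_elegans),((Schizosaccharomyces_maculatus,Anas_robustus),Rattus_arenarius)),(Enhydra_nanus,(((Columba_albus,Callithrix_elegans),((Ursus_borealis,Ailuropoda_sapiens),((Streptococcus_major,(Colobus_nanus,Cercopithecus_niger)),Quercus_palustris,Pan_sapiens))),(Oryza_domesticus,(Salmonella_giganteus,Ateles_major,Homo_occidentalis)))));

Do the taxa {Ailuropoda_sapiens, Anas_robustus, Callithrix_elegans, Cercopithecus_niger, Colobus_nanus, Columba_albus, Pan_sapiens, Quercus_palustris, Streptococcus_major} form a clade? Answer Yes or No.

No

The MRCA of the listed taxa is the root, so the smallest clade containing them is the whole tree.
That clade also contains Anopheles_palustris, Ateles_major, Enhydra_nanus, Fagus_elegans, Homo_occidentalis, Oryza_domesticus, Rattus_arenarius, Salmonella_giganteus, Schizosaccharomyces_maculatus, Ursus_borealis, which are not in the proposed group, so the group is not monophyletic.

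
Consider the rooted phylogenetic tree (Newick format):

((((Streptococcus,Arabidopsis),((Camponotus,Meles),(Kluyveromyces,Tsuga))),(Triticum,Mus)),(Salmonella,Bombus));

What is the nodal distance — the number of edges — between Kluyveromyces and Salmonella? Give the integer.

The MRCA of Kluyveromyces and Salmonella is the root of the tree.
From Kluyveromyces up to that node: 5 branches. From Salmonella up to the same node: 2 branches. Total: 5 + 2 = 7.

7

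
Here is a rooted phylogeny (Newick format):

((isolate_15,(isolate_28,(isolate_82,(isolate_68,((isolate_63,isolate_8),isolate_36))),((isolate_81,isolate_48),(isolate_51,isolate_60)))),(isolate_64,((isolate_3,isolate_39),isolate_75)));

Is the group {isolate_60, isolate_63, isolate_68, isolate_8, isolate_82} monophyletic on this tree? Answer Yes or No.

No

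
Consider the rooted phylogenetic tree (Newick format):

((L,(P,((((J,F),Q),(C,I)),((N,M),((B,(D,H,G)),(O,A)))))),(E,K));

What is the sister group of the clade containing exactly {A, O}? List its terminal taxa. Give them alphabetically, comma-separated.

The clade containing exactly {A, O} attaches to the tree at the node subtending ((B,(D,H,G)),(O,A)).
The other lineage descending from that same node — the sister group — is (B,(D,H,G)); its 4 tips in alphabetical order are the answer.

B, D, G, H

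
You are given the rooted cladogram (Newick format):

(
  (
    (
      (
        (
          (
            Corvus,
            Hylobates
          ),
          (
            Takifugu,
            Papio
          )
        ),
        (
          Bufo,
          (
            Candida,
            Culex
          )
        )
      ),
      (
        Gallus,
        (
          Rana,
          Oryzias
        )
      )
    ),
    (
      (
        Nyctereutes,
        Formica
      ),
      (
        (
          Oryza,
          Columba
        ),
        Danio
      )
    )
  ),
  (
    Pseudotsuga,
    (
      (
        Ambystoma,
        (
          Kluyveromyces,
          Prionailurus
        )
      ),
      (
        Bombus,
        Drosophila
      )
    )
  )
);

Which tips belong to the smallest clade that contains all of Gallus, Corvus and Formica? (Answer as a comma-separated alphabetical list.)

Bufo, Candida, Columba, Corvus, Culex, Danio, Formica, Gallus, Hylobates, Nyctereutes, Oryza, Oryzias, Papio, Rana, Takifugu

Tracing Gallus: it sits inside (Gallus,(Rana,Oryzias)).
Tracing Corvus: it sits inside (Corvus,Hylobates).
Tracing Formica: it sits inside (Nyctereutes,Formica).
The smallest clade enclosing all 3 is (((((Corvus,Hylobates),(Takifugu,Papio)),(Bufo,(Candida,Culex))),(Gallus,(Rana,Oryzias))),((Nyctereutes,Formica),((Oryza,Columba),Danio))); the answer is its 15 terminal taxa in alphabetical order.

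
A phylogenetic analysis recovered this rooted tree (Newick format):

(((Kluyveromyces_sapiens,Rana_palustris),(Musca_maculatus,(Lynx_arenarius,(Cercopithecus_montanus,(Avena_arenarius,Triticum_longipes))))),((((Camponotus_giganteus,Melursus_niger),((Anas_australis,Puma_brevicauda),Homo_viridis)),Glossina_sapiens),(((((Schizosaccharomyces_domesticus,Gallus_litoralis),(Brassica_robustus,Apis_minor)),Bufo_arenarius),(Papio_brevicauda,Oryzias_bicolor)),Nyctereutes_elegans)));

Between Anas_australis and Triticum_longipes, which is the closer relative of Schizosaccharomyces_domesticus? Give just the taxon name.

The MRCA of Schizosaccharomyces_domesticus and Anas_australis subtends ((((Camponotus_giganteus,Melursus_niger),((Anas_australis,Puma_brevicauda),Homo_viridis)),Glossina_sapiens),(((((Schizosaccharomyces_domesticus,Gallus_litoralis),(Brassica_robustus,Apis_minor)),Bufo_arenarius),(Papio_brevicauda,Oryzias_bicolor)),Nyctereutes_elegans)) (14 taxa).
The MRCA of Schizosaccharomyces_domesticus and Triticum_longipes is the root, subtending the entire tree (21 taxa).
The first is nested inside the second, so Schizosaccharomyces_domesticus shares a more recent common ancestor with Anas_australis.

Anas_australis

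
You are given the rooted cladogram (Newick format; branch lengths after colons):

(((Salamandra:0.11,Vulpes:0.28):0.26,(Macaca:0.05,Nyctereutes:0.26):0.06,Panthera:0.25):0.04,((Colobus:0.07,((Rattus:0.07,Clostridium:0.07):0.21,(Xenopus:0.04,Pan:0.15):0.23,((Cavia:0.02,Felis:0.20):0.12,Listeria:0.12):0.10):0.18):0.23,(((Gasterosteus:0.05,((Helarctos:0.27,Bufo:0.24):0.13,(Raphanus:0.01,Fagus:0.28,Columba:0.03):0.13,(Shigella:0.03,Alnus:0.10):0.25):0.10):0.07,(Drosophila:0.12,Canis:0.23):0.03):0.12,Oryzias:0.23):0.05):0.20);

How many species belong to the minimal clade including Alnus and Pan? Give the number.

The MRCA of Alnus and Pan is the node subtending ((Colobus,((Rattus,Clostridium),(Xenopus,Pan),((Cavia,Felis),Listeria))),(((Gasterosteus,((Helarctos,Bufo),(Raphanus,Fagus,Columba),(Shigella,Alnus))),(Drosophila,Canis)),Oryzias)).
That clade contains 19 terminal taxa: Alnus, Bufo, Canis, Cavia, Clostridium, Colobus, Columba, Drosophila, Fagus, Felis, Gasterosteus, Helarctos, Listeria, Oryzias, Pan, Raphanus, Rattus, Shigella, Xenopus.

19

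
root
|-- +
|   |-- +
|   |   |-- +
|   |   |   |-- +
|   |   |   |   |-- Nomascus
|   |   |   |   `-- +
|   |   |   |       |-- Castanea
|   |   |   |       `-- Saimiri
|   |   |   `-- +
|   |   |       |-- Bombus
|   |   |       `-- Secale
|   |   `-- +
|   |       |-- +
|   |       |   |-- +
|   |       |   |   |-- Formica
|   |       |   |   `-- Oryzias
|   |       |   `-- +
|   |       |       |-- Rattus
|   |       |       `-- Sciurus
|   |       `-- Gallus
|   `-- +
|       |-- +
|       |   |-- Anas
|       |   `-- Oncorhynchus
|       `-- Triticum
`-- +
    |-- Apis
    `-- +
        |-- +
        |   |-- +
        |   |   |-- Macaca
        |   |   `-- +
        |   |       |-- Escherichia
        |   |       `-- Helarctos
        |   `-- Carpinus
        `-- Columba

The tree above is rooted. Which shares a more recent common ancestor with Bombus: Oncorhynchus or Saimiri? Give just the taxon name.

Saimiri

The MRCA of Bombus and Saimiri subtends ((Nomascus,(Castanea,Saimiri)),(Bombus,Secale)) (5 taxa).
The MRCA of Bombus and Oncorhynchus subtends ((((Nomascus,(Castanea,Saimiri)),(Bombus,Secale)),(((Formica,Oryzias),(Rattus,Sciurus)),Gallus)),((Anas,Oncorhynchus),Triticum)) (13 taxa).
The first is nested inside the second, so Bombus shares a more recent common ancestor with Saimiri.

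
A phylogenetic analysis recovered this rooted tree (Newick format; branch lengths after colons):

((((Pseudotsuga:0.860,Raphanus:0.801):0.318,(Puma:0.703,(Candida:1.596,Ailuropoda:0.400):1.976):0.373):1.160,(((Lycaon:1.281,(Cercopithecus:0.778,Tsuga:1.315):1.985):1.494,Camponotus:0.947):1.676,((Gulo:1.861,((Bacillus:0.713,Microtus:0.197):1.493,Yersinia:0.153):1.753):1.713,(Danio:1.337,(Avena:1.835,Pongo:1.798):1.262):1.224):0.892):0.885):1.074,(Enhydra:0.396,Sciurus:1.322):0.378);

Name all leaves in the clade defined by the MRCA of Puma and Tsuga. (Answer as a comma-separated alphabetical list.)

Tracing Puma: it sits inside (Puma,(Candida,Ailuropoda)).
Tracing Tsuga: it sits inside (Cercopithecus,Tsuga).
The smallest clade enclosing both is (((Pseudotsuga,Raphanus),(Puma,(Candida,Ailuropoda))),(((Lycaon,(Cercopithecus,Tsuga)),Camponotus),((Gulo,((Bacillus,Microtus),Yersinia)),(Danio,(Avena,Pongo))))); the answer is its 16 terminal taxa in alphabetical order.

Ailuropoda, Avena, Bacillus, Camponotus, Candida, Cercopithecus, Danio, Gulo, Lycaon, Microtus, Pongo, Pseudotsuga, Puma, Raphanus, Tsuga, Yersinia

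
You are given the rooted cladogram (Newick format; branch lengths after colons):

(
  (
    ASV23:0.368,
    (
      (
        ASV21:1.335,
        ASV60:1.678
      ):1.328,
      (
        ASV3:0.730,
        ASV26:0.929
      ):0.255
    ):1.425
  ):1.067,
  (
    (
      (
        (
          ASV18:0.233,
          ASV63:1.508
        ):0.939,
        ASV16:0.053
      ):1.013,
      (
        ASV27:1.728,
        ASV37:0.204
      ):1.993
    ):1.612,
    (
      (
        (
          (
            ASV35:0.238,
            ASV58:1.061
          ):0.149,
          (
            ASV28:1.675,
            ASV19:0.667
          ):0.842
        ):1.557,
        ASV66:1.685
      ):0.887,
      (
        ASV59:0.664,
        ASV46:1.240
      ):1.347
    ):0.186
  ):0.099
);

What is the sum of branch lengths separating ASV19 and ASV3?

The path runs ASV19 → … → MRCA → … → ASV3; the MRCA is the root of the tree.
Branch lengths along that path: 0.667 + 0.842 + 1.557 + 0.887 + 0.186 + 0.099 + 1.067 + 1.425 + 0.255 + 0.730 = 7.715.

7.715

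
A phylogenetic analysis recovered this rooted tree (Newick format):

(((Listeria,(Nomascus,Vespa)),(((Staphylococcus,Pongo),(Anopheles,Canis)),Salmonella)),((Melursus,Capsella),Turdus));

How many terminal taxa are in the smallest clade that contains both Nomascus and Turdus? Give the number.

The MRCA of Nomascus and Turdus is the root, so the clade is the entire tree.
That clade contains 11 terminal taxa: Anopheles, Canis, Capsella, Listeria, Melursus, Nomascus, Pongo, Salmonella, Staphylococcus, Turdus, Vespa.

11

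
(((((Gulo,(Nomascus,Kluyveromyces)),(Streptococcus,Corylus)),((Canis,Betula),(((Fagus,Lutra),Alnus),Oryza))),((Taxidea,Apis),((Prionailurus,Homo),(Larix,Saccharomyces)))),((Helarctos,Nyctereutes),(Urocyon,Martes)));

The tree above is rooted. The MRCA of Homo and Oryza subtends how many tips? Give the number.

The MRCA of Homo and Oryza is the node subtending ((((Gulo,(Nomascus,Kluyveromyces)),(Streptococcus,Corylus)),((Canis,Betula),(((Fagus,Lutra),Alnus),Oryza))),((Taxidea,Apis),((Prionailurus,Homo),(Larix,Saccharomyces)))).
That clade contains 17 terminal taxa: Alnus, Apis, Betula, Canis, Corylus, Fagus, Gulo, Homo, Kluyveromyces, Larix, Lutra, Nomascus, Oryza, Prionailurus, Saccharomyces, Streptococcus, Taxidea.

17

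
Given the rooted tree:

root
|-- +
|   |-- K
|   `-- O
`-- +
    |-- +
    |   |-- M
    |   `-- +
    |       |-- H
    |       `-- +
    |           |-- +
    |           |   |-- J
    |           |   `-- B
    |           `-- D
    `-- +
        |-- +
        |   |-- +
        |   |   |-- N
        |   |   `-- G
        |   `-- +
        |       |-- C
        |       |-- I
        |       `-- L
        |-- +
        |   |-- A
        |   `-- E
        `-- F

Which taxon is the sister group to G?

G attaches to the tree at the node subtending (N,G).
The other lineage descending from that same node — the sister group — is the single tip N.

N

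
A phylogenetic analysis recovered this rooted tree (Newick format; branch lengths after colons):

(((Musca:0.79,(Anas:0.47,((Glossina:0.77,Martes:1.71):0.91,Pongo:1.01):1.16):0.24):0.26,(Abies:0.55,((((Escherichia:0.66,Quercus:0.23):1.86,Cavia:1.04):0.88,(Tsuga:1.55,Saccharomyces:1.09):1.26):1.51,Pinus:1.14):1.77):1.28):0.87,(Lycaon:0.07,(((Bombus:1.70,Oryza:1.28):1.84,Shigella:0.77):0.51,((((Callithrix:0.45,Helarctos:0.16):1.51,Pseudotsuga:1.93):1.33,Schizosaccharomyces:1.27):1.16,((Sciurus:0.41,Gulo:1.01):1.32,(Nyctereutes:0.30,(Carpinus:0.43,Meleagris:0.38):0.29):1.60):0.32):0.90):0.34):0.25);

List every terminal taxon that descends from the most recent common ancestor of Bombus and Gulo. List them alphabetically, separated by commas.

Bombus, Callithrix, Carpinus, Gulo, Helarctos, Meleagris, Nyctereutes, Oryza, Pseudotsuga, Schizosaccharomyces, Sciurus, Shigella

Tracing Bombus: it sits inside (Bombus,Oryza).
Tracing Gulo: it sits inside (Sciurus,Gulo).
The smallest clade enclosing both is (((Bombus,Oryza),Shigella),((((Callithrix,Helarctos),Pseudotsuga),Schizosaccharomyces),((Sciurus,Gulo),(Nyctereutes,(Carpinus,Meleagris))))); the answer is its 12 terminal taxa in alphabetical order.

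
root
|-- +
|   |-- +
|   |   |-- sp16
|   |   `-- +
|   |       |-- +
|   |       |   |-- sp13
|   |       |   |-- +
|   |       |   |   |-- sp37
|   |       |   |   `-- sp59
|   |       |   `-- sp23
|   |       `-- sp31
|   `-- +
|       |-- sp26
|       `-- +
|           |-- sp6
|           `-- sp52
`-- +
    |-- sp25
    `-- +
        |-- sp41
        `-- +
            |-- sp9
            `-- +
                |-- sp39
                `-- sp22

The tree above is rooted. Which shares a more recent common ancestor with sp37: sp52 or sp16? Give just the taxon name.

sp16

The MRCA of sp37 and sp16 subtends (sp16,((sp13,(sp37,sp59),sp23),sp31)) (6 taxa).
The MRCA of sp37 and sp52 subtends ((sp16,((sp13,(sp37,sp59),sp23),sp31)),(sp26,(sp6,sp52))) (9 taxa).
The first is nested inside the second, so sp37 shares a more recent common ancestor with sp16.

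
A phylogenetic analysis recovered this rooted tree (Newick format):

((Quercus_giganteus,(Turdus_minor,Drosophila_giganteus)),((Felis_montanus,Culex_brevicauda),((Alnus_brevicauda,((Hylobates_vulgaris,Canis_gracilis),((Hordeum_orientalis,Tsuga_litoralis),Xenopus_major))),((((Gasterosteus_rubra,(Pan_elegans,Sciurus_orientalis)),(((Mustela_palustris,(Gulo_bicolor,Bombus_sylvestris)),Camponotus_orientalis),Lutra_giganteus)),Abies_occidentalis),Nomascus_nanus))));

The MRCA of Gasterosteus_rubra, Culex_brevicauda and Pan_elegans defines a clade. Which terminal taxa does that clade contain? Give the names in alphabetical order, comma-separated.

Tracing Gasterosteus_rubra: it sits inside (Gasterosteus_rubra,(Pan_elegans,Sciurus_orientalis)).
Tracing Culex_brevicauda: it sits inside (Felis_montanus,Culex_brevicauda).
Tracing Pan_elegans: it sits inside (Pan_elegans,Sciurus_orientalis).
The smallest clade enclosing all 3 is ((Felis_montanus,Culex_brevicauda),((Alnus_brevicauda,((Hylobates_vulgaris,Canis_gracilis),((Hordeum_orientalis,Tsuga_litoralis),Xenopus_major))),((((Gasterosteus_rubra,(Pan_elegans,Sciurus_orientalis)),(((Mustela_palustris,(Gulo_bicolor,Bombus_sylvestris)),Camponotus_orientalis),Lutra_giganteus)),Abies_occidentalis),Nomascus_nanus))); the answer is its 18 terminal taxa in alphabetical order.

Abies_occidentalis, Alnus_brevicauda, Bombus_sylvestris, Camponotus_orientalis, Canis_gracilis, Culex_brevicauda, Felis_montanus, Gasterosteus_rubra, Gulo_bicolor, Hordeum_orientalis, Hylobates_vulgaris, Lutra_giganteus, Mustela_palustris, Nomascus_nanus, Pan_elegans, Sciurus_orientalis, Tsuga_litoralis, Xenopus_major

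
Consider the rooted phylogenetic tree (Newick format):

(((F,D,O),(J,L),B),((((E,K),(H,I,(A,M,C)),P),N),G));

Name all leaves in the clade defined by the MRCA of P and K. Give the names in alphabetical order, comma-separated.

A, C, E, H, I, K, M, P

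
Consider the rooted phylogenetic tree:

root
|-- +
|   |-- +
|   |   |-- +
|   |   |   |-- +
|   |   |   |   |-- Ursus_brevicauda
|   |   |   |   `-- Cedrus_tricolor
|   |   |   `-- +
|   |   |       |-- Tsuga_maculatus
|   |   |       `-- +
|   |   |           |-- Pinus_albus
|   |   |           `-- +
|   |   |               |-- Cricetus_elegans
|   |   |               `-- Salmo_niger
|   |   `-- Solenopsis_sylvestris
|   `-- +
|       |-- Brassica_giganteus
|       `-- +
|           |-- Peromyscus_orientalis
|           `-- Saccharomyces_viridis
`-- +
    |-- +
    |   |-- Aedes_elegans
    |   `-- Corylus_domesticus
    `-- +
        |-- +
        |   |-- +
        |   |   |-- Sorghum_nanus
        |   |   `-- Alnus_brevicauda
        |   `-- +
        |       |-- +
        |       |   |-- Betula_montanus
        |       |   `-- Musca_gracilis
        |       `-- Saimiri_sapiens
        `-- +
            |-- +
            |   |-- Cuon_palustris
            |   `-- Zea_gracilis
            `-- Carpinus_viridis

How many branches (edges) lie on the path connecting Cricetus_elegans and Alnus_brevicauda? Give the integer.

The MRCA of Cricetus_elegans and Alnus_brevicauda is the root of the tree.
From Cricetus_elegans up to that node: 7 branches. From Alnus_brevicauda up to the same node: 5 branches. Total: 7 + 5 = 12.

12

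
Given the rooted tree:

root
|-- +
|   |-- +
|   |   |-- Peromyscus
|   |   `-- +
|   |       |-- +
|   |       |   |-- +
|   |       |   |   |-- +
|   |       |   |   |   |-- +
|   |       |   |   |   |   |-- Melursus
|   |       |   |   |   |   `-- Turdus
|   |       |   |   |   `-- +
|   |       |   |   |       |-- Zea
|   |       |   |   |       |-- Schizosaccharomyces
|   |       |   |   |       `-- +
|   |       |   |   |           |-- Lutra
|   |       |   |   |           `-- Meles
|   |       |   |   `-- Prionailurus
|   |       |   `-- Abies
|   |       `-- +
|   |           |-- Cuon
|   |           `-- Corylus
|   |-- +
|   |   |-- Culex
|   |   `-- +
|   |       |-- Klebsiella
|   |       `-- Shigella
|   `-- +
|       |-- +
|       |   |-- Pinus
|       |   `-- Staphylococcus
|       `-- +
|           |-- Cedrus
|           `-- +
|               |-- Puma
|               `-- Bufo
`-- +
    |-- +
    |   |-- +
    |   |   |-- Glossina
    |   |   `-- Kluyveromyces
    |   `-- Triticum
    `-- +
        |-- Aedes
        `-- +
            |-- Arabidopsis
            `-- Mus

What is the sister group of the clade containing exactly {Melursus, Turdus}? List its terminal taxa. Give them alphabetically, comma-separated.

Lutra, Meles, Schizosaccharomyces, Zea

The clade containing exactly {Melursus, Turdus} attaches to the tree at the node subtending ((Melursus,Turdus),(Zea,Schizosaccharomyces,(Lutra,Meles))).
The other lineage descending from that same node — the sister group — is (Zea,Schizosaccharomyces,(Lutra,Meles)); its 4 tips in alphabetical order are the answer.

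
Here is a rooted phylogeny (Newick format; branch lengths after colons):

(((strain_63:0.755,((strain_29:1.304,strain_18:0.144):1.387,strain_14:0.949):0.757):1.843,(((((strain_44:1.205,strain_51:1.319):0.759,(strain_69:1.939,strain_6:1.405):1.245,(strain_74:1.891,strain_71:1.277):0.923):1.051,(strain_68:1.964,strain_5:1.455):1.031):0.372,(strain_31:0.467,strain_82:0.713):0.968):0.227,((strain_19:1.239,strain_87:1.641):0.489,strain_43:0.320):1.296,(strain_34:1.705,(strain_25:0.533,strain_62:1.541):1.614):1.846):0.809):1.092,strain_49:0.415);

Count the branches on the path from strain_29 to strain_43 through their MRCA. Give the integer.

The MRCA of strain_29 and strain_43 is the node subtending ((strain_63,((strain_29,strain_18),strain_14)),(((((strain_44,strain_51),(strain_69,strain_6),(strain_74,strain_71)),(strain_68,strain_5)),(strain_31,strain_82)),((strain_19,strain_87),strain_43),(strain_34,(strain_25,strain_62)))).
From strain_29 up to that node: 4 branches. From strain_43 up to the same node: 3 branches. Total: 4 + 3 = 7.

7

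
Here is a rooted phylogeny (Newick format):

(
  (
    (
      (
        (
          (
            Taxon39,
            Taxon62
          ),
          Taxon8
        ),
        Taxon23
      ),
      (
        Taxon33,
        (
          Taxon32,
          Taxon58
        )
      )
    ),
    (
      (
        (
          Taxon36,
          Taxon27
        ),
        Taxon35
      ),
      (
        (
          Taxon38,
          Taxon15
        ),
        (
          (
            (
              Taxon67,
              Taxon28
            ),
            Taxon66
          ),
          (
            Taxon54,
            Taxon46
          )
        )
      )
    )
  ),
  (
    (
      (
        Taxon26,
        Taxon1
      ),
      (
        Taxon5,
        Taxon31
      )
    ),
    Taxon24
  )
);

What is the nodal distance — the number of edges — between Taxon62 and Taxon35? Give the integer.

8

The MRCA of Taxon62 and Taxon35 is the node subtending (((((Taxon39,Taxon62),Taxon8),Taxon23),(Taxon33,(Taxon32,Taxon58))),(((Taxon36,Taxon27),Taxon35),((Taxon38,Taxon15),(((Taxon67,Taxon28),Taxon66),(Taxon54,Taxon46))))).
From Taxon62 up to that node: 5 branches. From Taxon35 up to the same node: 3 branches. Total: 5 + 3 = 8.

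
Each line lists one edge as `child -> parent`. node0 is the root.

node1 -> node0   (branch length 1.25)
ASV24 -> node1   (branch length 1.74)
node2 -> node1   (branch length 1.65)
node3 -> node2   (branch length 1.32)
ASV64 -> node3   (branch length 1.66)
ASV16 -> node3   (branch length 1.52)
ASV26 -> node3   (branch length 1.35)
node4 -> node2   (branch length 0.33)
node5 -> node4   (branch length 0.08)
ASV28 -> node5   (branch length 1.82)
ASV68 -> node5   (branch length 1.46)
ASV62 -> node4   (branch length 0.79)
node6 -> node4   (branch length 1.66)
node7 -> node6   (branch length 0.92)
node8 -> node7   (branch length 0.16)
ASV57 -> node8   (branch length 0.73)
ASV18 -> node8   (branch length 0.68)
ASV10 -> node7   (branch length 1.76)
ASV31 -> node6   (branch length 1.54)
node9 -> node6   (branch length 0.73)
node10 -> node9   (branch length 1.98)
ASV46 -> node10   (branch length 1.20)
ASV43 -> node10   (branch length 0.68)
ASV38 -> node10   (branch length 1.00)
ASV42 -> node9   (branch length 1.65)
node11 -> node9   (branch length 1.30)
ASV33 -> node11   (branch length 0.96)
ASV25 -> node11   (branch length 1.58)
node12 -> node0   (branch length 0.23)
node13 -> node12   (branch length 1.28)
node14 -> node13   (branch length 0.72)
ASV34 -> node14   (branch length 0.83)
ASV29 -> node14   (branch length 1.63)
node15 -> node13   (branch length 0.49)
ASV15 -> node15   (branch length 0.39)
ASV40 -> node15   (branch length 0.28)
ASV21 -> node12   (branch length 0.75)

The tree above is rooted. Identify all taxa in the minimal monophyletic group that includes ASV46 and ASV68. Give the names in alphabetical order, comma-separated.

Tracing ASV46: it sits inside (ASV46,ASV43,ASV38).
Tracing ASV68: it sits inside (ASV28,ASV68).
The smallest clade enclosing both is ((ASV28,ASV68),ASV62,(((ASV57,ASV18),ASV10),ASV31,((ASV46,ASV43,ASV38),ASV42,(ASV33,ASV25)))); the answer is its 13 terminal taxa in alphabetical order.

ASV10, ASV18, ASV25, ASV28, ASV31, ASV33, ASV38, ASV42, ASV43, ASV46, ASV57, ASV62, ASV68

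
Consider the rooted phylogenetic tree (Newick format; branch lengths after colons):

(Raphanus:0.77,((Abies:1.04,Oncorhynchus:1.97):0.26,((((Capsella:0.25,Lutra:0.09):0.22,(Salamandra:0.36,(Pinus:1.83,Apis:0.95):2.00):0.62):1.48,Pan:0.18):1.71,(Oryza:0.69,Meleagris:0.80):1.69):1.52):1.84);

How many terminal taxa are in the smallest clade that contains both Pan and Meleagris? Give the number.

The MRCA of Pan and Meleagris is the node subtending ((((Capsella,Lutra),(Salamandra,(Pinus,Apis))),Pan),(Oryza,Meleagris)).
That clade contains 8 terminal taxa: Apis, Capsella, Lutra, Meleagris, Oryza, Pan, Pinus, Salamandra.

8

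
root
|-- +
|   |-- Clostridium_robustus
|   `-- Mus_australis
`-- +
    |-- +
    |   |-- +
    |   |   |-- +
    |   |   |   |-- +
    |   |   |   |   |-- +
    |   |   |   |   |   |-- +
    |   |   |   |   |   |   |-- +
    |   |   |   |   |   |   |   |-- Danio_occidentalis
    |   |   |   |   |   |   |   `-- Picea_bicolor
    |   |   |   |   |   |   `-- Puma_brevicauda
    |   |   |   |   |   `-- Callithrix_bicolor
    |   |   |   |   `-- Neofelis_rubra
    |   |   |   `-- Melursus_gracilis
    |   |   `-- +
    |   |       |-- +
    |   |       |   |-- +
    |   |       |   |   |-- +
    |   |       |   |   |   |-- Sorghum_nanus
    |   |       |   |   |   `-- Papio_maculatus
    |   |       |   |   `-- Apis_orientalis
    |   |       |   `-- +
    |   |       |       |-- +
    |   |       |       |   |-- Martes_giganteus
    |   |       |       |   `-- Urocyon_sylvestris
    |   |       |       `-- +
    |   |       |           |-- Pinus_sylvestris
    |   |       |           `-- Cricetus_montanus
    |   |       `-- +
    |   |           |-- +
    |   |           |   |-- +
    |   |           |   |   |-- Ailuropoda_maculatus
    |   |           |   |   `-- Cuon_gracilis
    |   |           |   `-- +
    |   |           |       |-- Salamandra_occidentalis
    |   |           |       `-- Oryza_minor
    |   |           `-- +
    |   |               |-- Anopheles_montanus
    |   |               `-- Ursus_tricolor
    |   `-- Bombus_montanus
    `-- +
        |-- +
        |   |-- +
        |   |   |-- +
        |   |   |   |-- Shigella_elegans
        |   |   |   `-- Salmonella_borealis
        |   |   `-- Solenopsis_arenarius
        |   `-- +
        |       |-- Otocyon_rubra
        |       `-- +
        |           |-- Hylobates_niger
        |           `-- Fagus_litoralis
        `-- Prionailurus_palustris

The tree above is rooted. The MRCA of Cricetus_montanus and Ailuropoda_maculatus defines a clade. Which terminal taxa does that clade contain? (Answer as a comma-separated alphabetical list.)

Tracing Cricetus_montanus: it sits inside (Pinus_sylvestris,Cricetus_montanus).
Tracing Ailuropoda_maculatus: it sits inside (Ailuropoda_maculatus,Cuon_gracilis).
The smallest clade enclosing both is ((((Sorghum_nanus,Papio_maculatus),Apis_orientalis),((Martes_giganteus,Urocyon_sylvestris),(Pinus_sylvestris,Cricetus_montanus))),(((Ailuropoda_maculatus,Cuon_gracilis),(Salamandra_occidentalis,Oryza_minor)),(Anopheles_montanus,Ursus_tricolor))); the answer is its 13 terminal taxa in alphabetical order.

Ailuropoda_maculatus, Anopheles_montanus, Apis_orientalis, Cricetus_montanus, Cuon_gracilis, Martes_giganteus, Oryza_minor, Papio_maculatus, Pinus_sylvestris, Salamandra_occidentalis, Sorghum_nanus, Urocyon_sylvestris, Ursus_tricolor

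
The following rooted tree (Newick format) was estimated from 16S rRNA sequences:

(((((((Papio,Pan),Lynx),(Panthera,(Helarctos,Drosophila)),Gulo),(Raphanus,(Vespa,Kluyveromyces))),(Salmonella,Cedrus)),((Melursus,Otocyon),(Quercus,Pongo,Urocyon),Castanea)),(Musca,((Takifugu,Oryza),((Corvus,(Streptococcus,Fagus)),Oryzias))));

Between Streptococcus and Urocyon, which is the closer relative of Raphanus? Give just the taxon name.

Urocyon

The MRCA of Raphanus and Urocyon subtends ((((((Papio,Pan),Lynx),(Panthera,(Helarctos,Drosophila)),Gulo),(Raphanus,(Vespa,Kluyveromyces))),(Salmonella,Cedrus)),((Melursus,Otocyon),(Quercus,Pongo,Urocyon),Castanea)) (18 taxa).
The MRCA of Raphanus and Streptococcus is the root, subtending the entire tree (25 taxa).
The first is nested inside the second, so Raphanus shares a more recent common ancestor with Urocyon.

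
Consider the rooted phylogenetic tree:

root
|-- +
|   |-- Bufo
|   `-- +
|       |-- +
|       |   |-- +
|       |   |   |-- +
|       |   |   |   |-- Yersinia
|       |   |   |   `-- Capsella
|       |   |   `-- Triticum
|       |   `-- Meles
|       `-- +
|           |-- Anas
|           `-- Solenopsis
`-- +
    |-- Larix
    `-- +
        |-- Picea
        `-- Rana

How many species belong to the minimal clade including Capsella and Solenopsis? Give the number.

The MRCA of Capsella and Solenopsis is the node subtending ((((Yersinia,Capsella),Triticum),Meles),(Anas,Solenopsis)).
That clade contains 6 terminal taxa: Anas, Capsella, Meles, Solenopsis, Triticum, Yersinia.

6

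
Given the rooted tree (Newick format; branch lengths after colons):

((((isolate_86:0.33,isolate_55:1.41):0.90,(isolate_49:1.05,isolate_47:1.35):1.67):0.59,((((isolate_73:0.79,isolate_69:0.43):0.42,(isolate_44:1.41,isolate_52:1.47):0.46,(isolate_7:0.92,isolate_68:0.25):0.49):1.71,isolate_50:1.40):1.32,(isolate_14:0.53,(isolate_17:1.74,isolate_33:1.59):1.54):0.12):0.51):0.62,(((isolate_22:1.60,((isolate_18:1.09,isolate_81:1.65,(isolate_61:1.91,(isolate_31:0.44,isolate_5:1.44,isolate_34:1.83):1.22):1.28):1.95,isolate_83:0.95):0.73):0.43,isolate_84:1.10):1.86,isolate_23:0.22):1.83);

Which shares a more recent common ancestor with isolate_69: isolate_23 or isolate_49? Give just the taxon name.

isolate_49

The MRCA of isolate_69 and isolate_49 subtends (((isolate_86,isolate_55),(isolate_49,isolate_47)),((((isolate_73,isolate_69),(isolate_44,isolate_52),(isolate_7,isolate_68)),isolate_50),(isolate_14,(isolate_17,isolate_33)))) (14 taxa).
The MRCA of isolate_69 and isolate_23 is the root, subtending the entire tree (24 taxa).
The first is nested inside the second, so isolate_69 shares a more recent common ancestor with isolate_49.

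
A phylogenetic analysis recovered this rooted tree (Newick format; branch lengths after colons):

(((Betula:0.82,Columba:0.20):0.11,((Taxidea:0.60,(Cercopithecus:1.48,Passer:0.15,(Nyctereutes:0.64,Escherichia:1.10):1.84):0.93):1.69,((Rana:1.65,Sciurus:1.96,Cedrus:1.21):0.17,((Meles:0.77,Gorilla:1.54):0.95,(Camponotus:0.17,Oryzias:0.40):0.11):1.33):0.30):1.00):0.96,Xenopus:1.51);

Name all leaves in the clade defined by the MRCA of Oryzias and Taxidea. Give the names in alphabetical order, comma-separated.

Tracing Oryzias: it sits inside (Camponotus,Oryzias).
Tracing Taxidea: it sits inside (Taxidea,(Cercopithecus,Passer,(Nyctereutes,Escherichia))).
The smallest clade enclosing both is ((Taxidea,(Cercopithecus,Passer,(Nyctereutes,Escherichia))),((Rana,Sciurus,Cedrus),((Meles,Gorilla),(Camponotus,Oryzias)))); the answer is its 12 terminal taxa in alphabetical order.

Camponotus, Cedrus, Cercopithecus, Escherichia, Gorilla, Meles, Nyctereutes, Oryzias, Passer, Rana, Sciurus, Taxidea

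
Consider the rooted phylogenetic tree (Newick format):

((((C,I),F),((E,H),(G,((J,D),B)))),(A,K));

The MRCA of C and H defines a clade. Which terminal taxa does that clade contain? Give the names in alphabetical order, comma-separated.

Tracing C: it sits inside (C,I).
Tracing H: it sits inside (E,H).
The smallest clade enclosing both is (((C,I),F),((E,H),(G,((J,D),B)))); the answer is its 9 terminal taxa in alphabetical order.

B, C, D, E, F, G, H, I, J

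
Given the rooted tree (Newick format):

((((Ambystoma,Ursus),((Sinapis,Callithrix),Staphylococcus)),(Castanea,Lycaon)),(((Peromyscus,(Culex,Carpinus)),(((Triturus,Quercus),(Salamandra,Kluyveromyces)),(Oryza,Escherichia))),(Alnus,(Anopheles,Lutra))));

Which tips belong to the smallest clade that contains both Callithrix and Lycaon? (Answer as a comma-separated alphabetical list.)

Tracing Callithrix: it sits inside (Sinapis,Callithrix).
Tracing Lycaon: it sits inside (Castanea,Lycaon).
The smallest clade enclosing both is (((Ambystoma,Ursus),((Sinapis,Callithrix),Staphylococcus)),(Castanea,Lycaon)); the answer is its 7 terminal taxa in alphabetical order.

Ambystoma, Callithrix, Castanea, Lycaon, Sinapis, Staphylococcus, Ursus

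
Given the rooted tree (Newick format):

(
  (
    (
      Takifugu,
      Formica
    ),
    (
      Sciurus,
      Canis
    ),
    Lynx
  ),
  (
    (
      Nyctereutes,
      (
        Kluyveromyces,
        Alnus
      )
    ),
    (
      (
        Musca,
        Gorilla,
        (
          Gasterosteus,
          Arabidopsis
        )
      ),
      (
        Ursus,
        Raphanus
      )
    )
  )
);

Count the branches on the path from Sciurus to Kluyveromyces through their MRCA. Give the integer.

7

The MRCA of Sciurus and Kluyveromyces is the root of the tree.
From Sciurus up to that node: 3 branches. From Kluyveromyces up to the same node: 4 branches. Total: 3 + 4 = 7.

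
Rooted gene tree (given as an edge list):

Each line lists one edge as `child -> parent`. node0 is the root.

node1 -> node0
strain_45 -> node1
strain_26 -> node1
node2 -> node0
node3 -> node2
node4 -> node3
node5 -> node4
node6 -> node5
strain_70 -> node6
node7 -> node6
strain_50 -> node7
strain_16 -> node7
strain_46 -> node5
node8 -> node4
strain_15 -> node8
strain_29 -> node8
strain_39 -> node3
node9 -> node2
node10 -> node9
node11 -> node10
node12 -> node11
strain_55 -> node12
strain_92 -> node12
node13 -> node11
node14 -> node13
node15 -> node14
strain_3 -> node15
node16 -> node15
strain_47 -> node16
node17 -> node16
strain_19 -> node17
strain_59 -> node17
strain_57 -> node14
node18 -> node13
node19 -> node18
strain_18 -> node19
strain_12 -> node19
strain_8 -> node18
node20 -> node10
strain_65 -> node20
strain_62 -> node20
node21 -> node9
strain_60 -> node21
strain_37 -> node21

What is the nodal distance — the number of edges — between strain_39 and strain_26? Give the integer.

The MRCA of strain_39 and strain_26 is the root of the tree.
From strain_39 up to that node: 3 branches. From strain_26 up to the same node: 2 branches. Total: 3 + 2 = 5.

5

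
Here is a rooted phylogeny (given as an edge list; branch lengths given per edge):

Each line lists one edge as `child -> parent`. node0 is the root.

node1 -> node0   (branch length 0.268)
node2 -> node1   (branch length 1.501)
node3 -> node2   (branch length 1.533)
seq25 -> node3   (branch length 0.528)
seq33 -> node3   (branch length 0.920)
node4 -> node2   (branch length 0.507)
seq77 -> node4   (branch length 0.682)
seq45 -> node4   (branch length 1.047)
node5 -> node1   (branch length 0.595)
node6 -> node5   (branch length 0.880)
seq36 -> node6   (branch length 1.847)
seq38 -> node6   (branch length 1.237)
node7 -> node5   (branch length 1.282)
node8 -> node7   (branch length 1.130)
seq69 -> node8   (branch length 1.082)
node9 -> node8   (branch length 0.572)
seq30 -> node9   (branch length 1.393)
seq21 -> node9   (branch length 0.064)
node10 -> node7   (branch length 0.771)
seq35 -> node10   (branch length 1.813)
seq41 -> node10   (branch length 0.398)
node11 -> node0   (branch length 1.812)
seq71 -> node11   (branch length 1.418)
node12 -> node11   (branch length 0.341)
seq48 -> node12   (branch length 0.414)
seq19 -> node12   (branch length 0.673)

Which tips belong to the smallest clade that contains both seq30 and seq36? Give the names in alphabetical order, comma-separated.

seq21, seq30, seq35, seq36, seq38, seq41, seq69

Tracing seq30: it sits inside (seq30,seq21).
Tracing seq36: it sits inside (seq36,seq38).
The smallest clade enclosing both is ((seq36,seq38),((seq69,(seq30,seq21)),(seq35,seq41))); the answer is its 7 terminal taxa in alphabetical order.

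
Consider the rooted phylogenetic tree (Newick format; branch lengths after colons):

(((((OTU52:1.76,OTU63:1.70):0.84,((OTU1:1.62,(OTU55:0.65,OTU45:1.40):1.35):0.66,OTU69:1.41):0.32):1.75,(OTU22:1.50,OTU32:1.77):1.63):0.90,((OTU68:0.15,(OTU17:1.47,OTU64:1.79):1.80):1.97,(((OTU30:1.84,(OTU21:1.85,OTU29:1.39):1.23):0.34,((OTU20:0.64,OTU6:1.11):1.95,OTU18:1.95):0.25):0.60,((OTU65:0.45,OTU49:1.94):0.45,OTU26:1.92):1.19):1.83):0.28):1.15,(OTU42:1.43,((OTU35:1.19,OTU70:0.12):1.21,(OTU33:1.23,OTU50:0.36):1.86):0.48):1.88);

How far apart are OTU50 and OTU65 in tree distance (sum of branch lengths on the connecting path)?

9.93

The path runs OTU50 → … → MRCA → … → OTU65; the MRCA is the root of the tree.
Branch lengths along that path: 0.36 + 1.86 + 0.48 + 1.88 + 1.15 + 0.28 + 1.83 + 1.19 + 0.45 + 0.45 = 9.93.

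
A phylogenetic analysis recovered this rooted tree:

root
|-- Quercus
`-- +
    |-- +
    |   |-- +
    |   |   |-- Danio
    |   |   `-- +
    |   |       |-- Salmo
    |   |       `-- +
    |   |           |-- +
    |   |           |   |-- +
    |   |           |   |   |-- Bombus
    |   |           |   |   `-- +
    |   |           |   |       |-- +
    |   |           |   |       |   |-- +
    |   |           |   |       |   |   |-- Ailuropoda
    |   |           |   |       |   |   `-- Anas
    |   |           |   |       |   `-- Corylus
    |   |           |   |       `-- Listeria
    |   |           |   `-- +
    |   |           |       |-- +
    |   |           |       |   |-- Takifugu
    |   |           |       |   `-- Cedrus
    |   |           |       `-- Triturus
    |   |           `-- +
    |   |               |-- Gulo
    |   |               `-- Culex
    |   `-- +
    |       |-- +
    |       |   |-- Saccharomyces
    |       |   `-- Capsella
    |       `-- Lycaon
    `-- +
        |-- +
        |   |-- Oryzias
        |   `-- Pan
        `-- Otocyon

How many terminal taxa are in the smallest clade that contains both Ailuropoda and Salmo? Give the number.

11

The MRCA of Ailuropoda and Salmo is the node subtending (Salmo,(((Bombus,(((Ailuropoda,Anas),Corylus),Listeria)),((Takifugu,Cedrus),Triturus)),(Gulo,Culex))).
That clade contains 11 terminal taxa: Ailuropoda, Anas, Bombus, Cedrus, Corylus, Culex, Gulo, Listeria, Salmo, Takifugu, Triturus.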